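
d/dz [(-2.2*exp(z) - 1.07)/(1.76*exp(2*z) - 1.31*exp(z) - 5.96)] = (3.872*exp(2*z) + 3.7664*exp(z) + 11.7103)*exp(z)/(3.0976*exp(4*z) - 4.6112*exp(3*z) - 19.2631*exp(2*z) + 15.6152*exp(z) + 35.5216)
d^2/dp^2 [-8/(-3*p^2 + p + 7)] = 16*(9*p^2 - 3*p - (6*p - 1)^2 - 21)/(-3*p^2 + p + 7)^3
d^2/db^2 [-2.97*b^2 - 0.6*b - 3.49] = -5.94000000000000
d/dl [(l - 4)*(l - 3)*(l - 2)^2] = 4*l^3 - 33*l^2 + 88*l - 76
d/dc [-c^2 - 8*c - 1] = -2*c - 8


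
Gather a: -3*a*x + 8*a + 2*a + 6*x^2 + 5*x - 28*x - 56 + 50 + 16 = a*(10 - 3*x) + 6*x^2 - 23*x + 10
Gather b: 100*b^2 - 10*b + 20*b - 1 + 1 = 100*b^2 + 10*b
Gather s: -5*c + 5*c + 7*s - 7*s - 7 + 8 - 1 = 0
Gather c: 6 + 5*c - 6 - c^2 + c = -c^2 + 6*c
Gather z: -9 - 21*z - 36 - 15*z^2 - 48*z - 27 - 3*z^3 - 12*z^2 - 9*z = -3*z^3 - 27*z^2 - 78*z - 72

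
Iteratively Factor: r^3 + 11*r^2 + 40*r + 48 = (r + 3)*(r^2 + 8*r + 16) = (r + 3)*(r + 4)*(r + 4)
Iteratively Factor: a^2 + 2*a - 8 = (a - 2)*(a + 4)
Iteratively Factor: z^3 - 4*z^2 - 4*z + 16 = (z + 2)*(z^2 - 6*z + 8) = (z - 4)*(z + 2)*(z - 2)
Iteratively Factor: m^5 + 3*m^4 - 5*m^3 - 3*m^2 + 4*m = (m - 1)*(m^4 + 4*m^3 - m^2 - 4*m) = (m - 1)*(m + 1)*(m^3 + 3*m^2 - 4*m) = (m - 1)*(m + 1)*(m + 4)*(m^2 - m) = m*(m - 1)*(m + 1)*(m + 4)*(m - 1)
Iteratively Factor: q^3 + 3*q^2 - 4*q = (q - 1)*(q^2 + 4*q) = (q - 1)*(q + 4)*(q)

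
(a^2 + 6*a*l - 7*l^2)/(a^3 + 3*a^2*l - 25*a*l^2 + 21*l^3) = 1/(a - 3*l)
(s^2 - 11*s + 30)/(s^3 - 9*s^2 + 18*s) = (s - 5)/(s*(s - 3))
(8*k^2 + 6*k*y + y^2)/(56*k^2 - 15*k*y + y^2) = (8*k^2 + 6*k*y + y^2)/(56*k^2 - 15*k*y + y^2)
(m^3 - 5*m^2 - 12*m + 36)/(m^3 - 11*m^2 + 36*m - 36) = (m + 3)/(m - 3)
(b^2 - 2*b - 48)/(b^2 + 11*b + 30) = (b - 8)/(b + 5)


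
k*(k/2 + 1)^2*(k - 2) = k^4/4 + k^3/2 - k^2 - 2*k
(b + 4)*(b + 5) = b^2 + 9*b + 20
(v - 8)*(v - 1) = v^2 - 9*v + 8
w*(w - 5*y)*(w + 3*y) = w^3 - 2*w^2*y - 15*w*y^2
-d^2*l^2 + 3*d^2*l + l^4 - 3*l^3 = l*(-d + l)*(d + l)*(l - 3)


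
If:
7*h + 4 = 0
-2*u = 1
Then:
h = -4/7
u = -1/2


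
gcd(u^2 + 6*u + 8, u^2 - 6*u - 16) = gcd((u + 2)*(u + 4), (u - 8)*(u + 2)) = u + 2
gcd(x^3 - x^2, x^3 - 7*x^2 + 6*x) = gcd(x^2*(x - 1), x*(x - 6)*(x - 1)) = x^2 - x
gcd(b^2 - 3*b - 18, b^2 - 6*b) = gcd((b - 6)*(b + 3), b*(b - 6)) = b - 6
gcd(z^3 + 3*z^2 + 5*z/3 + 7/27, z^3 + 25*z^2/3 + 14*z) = z + 7/3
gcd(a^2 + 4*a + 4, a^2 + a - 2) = a + 2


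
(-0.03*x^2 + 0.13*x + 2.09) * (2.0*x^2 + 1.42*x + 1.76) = -0.06*x^4 + 0.2174*x^3 + 4.3118*x^2 + 3.1966*x + 3.6784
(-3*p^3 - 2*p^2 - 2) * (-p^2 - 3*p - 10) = 3*p^5 + 11*p^4 + 36*p^3 + 22*p^2 + 6*p + 20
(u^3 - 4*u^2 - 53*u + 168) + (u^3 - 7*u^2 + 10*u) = 2*u^3 - 11*u^2 - 43*u + 168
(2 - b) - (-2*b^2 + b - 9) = 2*b^2 - 2*b + 11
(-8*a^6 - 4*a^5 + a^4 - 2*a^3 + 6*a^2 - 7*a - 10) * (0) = 0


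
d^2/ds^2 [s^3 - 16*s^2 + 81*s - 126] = 6*s - 32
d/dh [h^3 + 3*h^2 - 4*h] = 3*h^2 + 6*h - 4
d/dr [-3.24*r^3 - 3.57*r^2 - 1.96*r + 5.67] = -9.72*r^2 - 7.14*r - 1.96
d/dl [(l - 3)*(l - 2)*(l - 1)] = 3*l^2 - 12*l + 11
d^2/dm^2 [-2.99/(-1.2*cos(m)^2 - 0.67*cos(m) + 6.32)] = (-17.2224*(1 - cos(m)^2)^2 - 7.21188*cos(m)^3 - 100.658051*cos(m)^2 + 1.762904*cos(m) + 65.259142)/(1.2*cos(m)^2 + 0.67*cos(m) - 6.32)^3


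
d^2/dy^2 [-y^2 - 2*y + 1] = -2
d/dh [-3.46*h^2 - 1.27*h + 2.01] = -6.92*h - 1.27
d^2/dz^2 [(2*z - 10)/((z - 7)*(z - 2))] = 4*(z^3 - 15*z^2 + 93*z - 209)/(z^6 - 27*z^5 + 285*z^4 - 1485*z^3 + 3990*z^2 - 5292*z + 2744)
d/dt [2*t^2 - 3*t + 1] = 4*t - 3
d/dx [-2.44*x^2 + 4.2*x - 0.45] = 4.2 - 4.88*x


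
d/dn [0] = 0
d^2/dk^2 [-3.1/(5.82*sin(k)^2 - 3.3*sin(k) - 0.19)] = (-420.01776*sin(k)^4 + 178.6158*sin(k)^3 + 582.55572*sin(k)^2 - 355.2879*sin(k) + 74.37396)/(-5.82*sin(k)^2 + 3.3*sin(k) + 0.19)^3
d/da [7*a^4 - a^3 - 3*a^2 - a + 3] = 28*a^3 - 3*a^2 - 6*a - 1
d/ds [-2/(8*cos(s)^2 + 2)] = -4*sin(2*s)/(2*cos(2*s) + 3)^2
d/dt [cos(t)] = -sin(t)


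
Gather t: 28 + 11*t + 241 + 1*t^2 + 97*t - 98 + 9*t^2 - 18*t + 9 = 10*t^2 + 90*t + 180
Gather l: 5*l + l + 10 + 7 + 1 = 6*l + 18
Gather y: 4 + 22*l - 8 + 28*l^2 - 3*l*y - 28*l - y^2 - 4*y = 28*l^2 - 6*l - y^2 + y*(-3*l - 4) - 4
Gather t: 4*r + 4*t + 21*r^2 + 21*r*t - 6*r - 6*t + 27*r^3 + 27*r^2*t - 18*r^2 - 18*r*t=27*r^3 + 3*r^2 - 2*r + t*(27*r^2 + 3*r - 2)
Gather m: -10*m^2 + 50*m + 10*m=-10*m^2 + 60*m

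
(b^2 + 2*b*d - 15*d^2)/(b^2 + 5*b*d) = (b - 3*d)/b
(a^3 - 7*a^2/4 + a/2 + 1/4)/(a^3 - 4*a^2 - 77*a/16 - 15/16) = 4*(a^2 - 2*a + 1)/(4*a^2 - 17*a - 15)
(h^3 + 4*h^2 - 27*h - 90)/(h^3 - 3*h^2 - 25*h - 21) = (h^2 + h - 30)/(h^2 - 6*h - 7)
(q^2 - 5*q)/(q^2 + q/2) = 2*(q - 5)/(2*q + 1)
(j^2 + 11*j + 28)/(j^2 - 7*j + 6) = (j^2 + 11*j + 28)/(j^2 - 7*j + 6)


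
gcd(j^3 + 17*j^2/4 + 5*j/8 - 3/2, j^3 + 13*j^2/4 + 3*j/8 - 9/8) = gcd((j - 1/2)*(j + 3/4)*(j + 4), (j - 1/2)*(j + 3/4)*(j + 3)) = j^2 + j/4 - 3/8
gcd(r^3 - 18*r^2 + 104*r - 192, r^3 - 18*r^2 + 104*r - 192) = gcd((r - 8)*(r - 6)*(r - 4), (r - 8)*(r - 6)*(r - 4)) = r^3 - 18*r^2 + 104*r - 192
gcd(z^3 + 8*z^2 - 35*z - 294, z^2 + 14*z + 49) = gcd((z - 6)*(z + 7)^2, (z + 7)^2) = z^2 + 14*z + 49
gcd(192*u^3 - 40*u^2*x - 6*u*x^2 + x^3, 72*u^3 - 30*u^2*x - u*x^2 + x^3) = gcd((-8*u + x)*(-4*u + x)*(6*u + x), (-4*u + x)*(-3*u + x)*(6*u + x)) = -24*u^2 + 2*u*x + x^2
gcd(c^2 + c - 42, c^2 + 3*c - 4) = 1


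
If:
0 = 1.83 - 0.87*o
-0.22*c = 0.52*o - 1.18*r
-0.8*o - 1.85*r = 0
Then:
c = -9.85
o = 2.10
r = -0.91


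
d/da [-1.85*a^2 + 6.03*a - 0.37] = 6.03 - 3.7*a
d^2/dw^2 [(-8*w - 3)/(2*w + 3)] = 72/(2*w + 3)^3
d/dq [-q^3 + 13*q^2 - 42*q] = -3*q^2 + 26*q - 42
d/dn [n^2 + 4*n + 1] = 2*n + 4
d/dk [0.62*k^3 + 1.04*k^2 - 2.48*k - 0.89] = 1.86*k^2 + 2.08*k - 2.48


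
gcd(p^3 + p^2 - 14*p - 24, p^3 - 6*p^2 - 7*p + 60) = p^2 - p - 12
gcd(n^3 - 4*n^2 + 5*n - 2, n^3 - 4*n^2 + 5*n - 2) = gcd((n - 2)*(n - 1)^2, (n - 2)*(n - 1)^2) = n^3 - 4*n^2 + 5*n - 2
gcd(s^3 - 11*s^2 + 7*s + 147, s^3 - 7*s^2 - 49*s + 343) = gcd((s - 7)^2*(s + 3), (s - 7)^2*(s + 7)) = s^2 - 14*s + 49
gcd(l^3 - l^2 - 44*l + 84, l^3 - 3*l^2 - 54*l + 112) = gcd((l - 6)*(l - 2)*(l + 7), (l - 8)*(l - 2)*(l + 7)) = l^2 + 5*l - 14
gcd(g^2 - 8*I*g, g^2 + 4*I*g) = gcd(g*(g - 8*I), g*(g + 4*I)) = g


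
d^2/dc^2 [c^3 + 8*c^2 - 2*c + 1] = 6*c + 16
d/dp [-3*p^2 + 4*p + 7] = 4 - 6*p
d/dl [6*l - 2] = 6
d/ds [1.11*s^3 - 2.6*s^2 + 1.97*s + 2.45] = 3.33*s^2 - 5.2*s + 1.97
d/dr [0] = 0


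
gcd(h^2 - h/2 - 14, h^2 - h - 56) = 1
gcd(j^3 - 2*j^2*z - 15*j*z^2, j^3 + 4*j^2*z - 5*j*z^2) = j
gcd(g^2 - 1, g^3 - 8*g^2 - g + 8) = g^2 - 1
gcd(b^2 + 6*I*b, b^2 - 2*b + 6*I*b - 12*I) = b + 6*I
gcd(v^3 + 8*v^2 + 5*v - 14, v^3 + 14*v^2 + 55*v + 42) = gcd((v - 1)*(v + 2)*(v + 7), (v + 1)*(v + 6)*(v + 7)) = v + 7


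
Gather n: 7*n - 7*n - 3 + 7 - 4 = 0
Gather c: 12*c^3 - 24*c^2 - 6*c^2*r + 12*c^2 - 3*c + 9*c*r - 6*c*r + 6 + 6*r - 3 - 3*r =12*c^3 + c^2*(-6*r - 12) + c*(3*r - 3) + 3*r + 3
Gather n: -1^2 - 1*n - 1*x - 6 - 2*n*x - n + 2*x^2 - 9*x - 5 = n*(-2*x - 2) + 2*x^2 - 10*x - 12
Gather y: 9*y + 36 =9*y + 36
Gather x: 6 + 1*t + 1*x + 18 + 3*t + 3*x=4*t + 4*x + 24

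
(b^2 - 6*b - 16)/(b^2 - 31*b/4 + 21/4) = 4*(b^2 - 6*b - 16)/(4*b^2 - 31*b + 21)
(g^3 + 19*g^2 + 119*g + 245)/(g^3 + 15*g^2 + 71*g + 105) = (g + 7)/(g + 3)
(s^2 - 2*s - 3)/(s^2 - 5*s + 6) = (s + 1)/(s - 2)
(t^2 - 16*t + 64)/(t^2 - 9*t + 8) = (t - 8)/(t - 1)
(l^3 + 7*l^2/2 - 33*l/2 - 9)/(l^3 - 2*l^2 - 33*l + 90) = (l + 1/2)/(l - 5)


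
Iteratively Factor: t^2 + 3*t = (t)*(t + 3)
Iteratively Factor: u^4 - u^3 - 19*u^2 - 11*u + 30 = (u - 1)*(u^3 - 19*u - 30) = (u - 5)*(u - 1)*(u^2 + 5*u + 6) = (u - 5)*(u - 1)*(u + 3)*(u + 2)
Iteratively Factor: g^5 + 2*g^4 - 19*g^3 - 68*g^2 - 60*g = (g + 2)*(g^4 - 19*g^2 - 30*g) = (g - 5)*(g + 2)*(g^3 + 5*g^2 + 6*g) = g*(g - 5)*(g + 2)*(g^2 + 5*g + 6) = g*(g - 5)*(g + 2)*(g + 3)*(g + 2)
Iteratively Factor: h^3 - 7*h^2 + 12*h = (h - 3)*(h^2 - 4*h) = h*(h - 3)*(h - 4)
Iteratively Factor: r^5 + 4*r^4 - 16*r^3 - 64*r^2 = (r)*(r^4 + 4*r^3 - 16*r^2 - 64*r) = r*(r - 4)*(r^3 + 8*r^2 + 16*r) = r*(r - 4)*(r + 4)*(r^2 + 4*r) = r*(r - 4)*(r + 4)^2*(r)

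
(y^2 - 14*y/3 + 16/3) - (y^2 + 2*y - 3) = 25/3 - 20*y/3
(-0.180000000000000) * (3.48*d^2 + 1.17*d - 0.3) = -0.6264*d^2 - 0.2106*d + 0.054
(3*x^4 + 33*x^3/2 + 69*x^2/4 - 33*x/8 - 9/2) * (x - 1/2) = 3*x^5 + 15*x^4 + 9*x^3 - 51*x^2/4 - 39*x/16 + 9/4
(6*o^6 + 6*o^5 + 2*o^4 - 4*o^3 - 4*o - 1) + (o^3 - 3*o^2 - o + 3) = 6*o^6 + 6*o^5 + 2*o^4 - 3*o^3 - 3*o^2 - 5*o + 2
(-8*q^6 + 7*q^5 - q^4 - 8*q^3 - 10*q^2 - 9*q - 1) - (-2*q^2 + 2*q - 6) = -8*q^6 + 7*q^5 - q^4 - 8*q^3 - 8*q^2 - 11*q + 5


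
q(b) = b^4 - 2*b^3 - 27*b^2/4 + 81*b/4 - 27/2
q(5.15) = 342.02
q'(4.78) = 255.49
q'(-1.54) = 12.20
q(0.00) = -13.50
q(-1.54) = -47.76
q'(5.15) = 337.95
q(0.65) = -3.56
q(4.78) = 232.69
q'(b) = 4*b^3 - 6*b^2 - 27*b/2 + 81/4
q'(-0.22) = 22.89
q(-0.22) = -18.26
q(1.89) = -0.08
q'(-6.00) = -978.75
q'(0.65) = 10.04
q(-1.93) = -49.47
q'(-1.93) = -4.80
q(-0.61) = -27.77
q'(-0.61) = 25.34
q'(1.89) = 0.31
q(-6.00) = 1350.00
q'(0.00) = 20.25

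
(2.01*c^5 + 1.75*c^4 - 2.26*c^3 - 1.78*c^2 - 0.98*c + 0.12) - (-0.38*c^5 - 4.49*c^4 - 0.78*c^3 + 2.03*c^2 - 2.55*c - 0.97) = 2.39*c^5 + 6.24*c^4 - 1.48*c^3 - 3.81*c^2 + 1.57*c + 1.09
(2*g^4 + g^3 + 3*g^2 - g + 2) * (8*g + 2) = 16*g^5 + 12*g^4 + 26*g^3 - 2*g^2 + 14*g + 4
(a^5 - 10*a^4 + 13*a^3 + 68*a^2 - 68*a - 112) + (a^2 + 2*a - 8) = a^5 - 10*a^4 + 13*a^3 + 69*a^2 - 66*a - 120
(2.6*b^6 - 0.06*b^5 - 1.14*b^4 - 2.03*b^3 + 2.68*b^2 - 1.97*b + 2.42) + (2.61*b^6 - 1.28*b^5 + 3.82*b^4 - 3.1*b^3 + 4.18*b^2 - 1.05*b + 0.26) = 5.21*b^6 - 1.34*b^5 + 2.68*b^4 - 5.13*b^3 + 6.86*b^2 - 3.02*b + 2.68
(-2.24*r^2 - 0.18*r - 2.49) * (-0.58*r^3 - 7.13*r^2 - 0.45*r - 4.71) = 1.2992*r^5 + 16.0756*r^4 + 3.7356*r^3 + 28.3851*r^2 + 1.9683*r + 11.7279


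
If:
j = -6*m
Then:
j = -6*m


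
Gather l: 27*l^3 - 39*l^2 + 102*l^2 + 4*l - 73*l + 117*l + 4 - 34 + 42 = 27*l^3 + 63*l^2 + 48*l + 12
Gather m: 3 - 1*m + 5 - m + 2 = 10 - 2*m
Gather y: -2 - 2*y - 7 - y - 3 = -3*y - 12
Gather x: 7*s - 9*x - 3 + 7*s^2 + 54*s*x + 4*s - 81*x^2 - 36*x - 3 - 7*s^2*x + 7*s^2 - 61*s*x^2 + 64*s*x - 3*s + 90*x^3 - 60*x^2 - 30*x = 14*s^2 + 8*s + 90*x^3 + x^2*(-61*s - 141) + x*(-7*s^2 + 118*s - 75) - 6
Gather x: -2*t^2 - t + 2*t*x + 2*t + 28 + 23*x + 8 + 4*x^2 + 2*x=-2*t^2 + t + 4*x^2 + x*(2*t + 25) + 36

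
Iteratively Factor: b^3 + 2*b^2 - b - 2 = (b + 1)*(b^2 + b - 2) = (b + 1)*(b + 2)*(b - 1)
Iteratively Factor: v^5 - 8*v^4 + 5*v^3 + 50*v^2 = (v)*(v^4 - 8*v^3 + 5*v^2 + 50*v) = v*(v - 5)*(v^3 - 3*v^2 - 10*v) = v^2*(v - 5)*(v^2 - 3*v - 10) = v^2*(v - 5)*(v + 2)*(v - 5)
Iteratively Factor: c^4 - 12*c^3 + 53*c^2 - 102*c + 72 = (c - 2)*(c^3 - 10*c^2 + 33*c - 36) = (c - 3)*(c - 2)*(c^2 - 7*c + 12) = (c - 4)*(c - 3)*(c - 2)*(c - 3)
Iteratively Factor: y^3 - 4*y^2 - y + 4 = (y - 1)*(y^2 - 3*y - 4) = (y - 1)*(y + 1)*(y - 4)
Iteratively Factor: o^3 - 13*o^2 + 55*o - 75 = (o - 5)*(o^2 - 8*o + 15) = (o - 5)^2*(o - 3)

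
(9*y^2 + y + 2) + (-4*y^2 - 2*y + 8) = 5*y^2 - y + 10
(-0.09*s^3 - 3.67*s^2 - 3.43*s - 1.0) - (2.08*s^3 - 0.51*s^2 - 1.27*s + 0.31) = -2.17*s^3 - 3.16*s^2 - 2.16*s - 1.31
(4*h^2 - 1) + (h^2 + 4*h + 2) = 5*h^2 + 4*h + 1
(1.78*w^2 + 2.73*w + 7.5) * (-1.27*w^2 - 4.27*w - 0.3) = -2.2606*w^4 - 11.0677*w^3 - 21.7161*w^2 - 32.844*w - 2.25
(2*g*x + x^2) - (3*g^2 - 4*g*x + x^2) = -3*g^2 + 6*g*x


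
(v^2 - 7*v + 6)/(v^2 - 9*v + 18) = (v - 1)/(v - 3)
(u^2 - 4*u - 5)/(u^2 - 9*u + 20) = (u + 1)/(u - 4)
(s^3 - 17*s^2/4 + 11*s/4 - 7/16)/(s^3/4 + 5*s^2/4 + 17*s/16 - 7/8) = (8*s^2 - 30*s + 7)/(2*s^2 + 11*s + 14)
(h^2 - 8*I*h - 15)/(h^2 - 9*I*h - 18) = (h - 5*I)/(h - 6*I)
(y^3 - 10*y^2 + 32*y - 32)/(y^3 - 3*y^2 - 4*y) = (y^2 - 6*y + 8)/(y*(y + 1))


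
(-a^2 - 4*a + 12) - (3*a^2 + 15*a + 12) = -4*a^2 - 19*a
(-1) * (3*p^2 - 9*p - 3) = -3*p^2 + 9*p + 3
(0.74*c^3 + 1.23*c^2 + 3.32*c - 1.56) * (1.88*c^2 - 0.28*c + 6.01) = 1.3912*c^5 + 2.1052*c^4 + 10.3446*c^3 + 3.5299*c^2 + 20.39*c - 9.3756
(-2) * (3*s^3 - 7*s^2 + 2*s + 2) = -6*s^3 + 14*s^2 - 4*s - 4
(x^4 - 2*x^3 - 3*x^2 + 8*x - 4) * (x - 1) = x^5 - 3*x^4 - x^3 + 11*x^2 - 12*x + 4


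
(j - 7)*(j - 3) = j^2 - 10*j + 21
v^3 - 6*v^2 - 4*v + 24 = (v - 6)*(v - 2)*(v + 2)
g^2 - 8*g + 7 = (g - 7)*(g - 1)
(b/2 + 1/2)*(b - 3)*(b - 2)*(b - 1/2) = b^4/2 - 9*b^3/4 + 3*b^2/2 + 11*b/4 - 3/2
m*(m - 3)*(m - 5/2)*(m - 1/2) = m^4 - 6*m^3 + 41*m^2/4 - 15*m/4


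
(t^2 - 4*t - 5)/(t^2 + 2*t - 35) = (t + 1)/(t + 7)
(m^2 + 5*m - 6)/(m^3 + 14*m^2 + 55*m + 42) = (m - 1)/(m^2 + 8*m + 7)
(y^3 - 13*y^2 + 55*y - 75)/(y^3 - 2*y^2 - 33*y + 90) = (y - 5)/(y + 6)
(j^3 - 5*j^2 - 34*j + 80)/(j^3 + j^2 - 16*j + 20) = (j - 8)/(j - 2)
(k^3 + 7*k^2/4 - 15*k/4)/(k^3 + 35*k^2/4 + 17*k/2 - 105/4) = k/(k + 7)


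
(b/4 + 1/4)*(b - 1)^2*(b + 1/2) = b^4/4 - b^3/8 - 3*b^2/8 + b/8 + 1/8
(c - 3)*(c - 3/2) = c^2 - 9*c/2 + 9/2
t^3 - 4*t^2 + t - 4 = (t - 4)*(t - I)*(t + I)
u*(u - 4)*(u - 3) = u^3 - 7*u^2 + 12*u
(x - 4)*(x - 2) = x^2 - 6*x + 8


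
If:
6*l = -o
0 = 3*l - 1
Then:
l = 1/3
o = -2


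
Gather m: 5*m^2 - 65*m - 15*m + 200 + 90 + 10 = 5*m^2 - 80*m + 300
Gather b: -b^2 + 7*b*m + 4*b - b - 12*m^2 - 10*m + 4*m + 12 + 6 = -b^2 + b*(7*m + 3) - 12*m^2 - 6*m + 18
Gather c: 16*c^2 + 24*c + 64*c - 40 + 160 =16*c^2 + 88*c + 120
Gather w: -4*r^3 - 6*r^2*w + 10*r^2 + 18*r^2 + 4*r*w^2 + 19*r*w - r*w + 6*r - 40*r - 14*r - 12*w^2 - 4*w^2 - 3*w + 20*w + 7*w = -4*r^3 + 28*r^2 - 48*r + w^2*(4*r - 16) + w*(-6*r^2 + 18*r + 24)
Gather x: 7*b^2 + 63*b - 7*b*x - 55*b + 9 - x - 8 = 7*b^2 + 8*b + x*(-7*b - 1) + 1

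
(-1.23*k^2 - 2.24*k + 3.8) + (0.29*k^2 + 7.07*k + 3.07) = -0.94*k^2 + 4.83*k + 6.87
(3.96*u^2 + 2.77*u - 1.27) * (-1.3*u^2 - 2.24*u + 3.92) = -5.148*u^4 - 12.4714*u^3 + 10.9694*u^2 + 13.7032*u - 4.9784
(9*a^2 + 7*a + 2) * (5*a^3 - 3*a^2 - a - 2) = 45*a^5 + 8*a^4 - 20*a^3 - 31*a^2 - 16*a - 4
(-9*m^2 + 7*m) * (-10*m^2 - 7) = 90*m^4 - 70*m^3 + 63*m^2 - 49*m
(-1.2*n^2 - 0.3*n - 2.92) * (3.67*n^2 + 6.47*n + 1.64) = -4.404*n^4 - 8.865*n^3 - 14.6254*n^2 - 19.3844*n - 4.7888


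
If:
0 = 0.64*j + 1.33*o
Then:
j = -2.078125*o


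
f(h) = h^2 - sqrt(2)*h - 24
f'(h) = 2*h - sqrt(2)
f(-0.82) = -22.17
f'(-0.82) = -3.05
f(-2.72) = -12.75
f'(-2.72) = -6.85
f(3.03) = -19.10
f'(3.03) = 4.65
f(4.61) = -9.27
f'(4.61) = 7.81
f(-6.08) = 21.56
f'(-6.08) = -13.57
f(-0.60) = -22.79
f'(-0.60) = -2.61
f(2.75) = -20.33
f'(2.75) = 4.09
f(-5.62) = 15.53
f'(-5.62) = -12.65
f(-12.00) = 136.97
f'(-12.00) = -25.41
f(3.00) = -19.24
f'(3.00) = 4.59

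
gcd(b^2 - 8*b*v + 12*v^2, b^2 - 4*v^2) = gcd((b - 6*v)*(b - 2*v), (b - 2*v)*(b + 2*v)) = -b + 2*v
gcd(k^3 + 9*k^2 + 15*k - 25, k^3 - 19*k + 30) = k + 5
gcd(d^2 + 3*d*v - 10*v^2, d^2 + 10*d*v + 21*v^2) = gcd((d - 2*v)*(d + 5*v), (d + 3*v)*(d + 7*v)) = 1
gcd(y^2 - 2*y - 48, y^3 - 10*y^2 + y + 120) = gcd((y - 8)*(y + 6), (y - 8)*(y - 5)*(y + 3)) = y - 8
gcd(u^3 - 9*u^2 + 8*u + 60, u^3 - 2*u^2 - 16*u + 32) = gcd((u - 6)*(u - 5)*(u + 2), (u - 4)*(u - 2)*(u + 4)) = 1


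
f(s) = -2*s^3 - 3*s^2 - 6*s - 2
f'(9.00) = -546.00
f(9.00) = -1757.00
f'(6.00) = -258.00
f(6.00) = -578.00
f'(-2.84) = -37.35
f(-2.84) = 36.66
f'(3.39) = -95.29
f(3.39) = -134.73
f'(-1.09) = -6.59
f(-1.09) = 3.57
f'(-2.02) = -18.36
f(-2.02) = 14.36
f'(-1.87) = -15.76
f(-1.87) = 11.81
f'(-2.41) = -26.39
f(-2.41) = 23.03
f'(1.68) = -33.01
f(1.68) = -30.03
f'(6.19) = -273.04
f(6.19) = -628.44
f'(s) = -6*s^2 - 6*s - 6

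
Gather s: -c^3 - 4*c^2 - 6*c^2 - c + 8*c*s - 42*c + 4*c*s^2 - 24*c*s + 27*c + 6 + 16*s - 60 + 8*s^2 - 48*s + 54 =-c^3 - 10*c^2 - 16*c + s^2*(4*c + 8) + s*(-16*c - 32)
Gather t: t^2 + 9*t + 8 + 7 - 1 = t^2 + 9*t + 14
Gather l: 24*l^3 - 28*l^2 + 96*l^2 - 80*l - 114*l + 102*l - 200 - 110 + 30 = 24*l^3 + 68*l^2 - 92*l - 280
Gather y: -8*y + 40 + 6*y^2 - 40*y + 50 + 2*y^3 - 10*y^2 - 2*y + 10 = 2*y^3 - 4*y^2 - 50*y + 100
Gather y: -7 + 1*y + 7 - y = 0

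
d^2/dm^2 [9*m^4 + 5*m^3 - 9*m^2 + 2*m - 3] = 108*m^2 + 30*m - 18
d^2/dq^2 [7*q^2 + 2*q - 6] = 14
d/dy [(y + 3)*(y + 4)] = 2*y + 7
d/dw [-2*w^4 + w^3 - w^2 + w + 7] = -8*w^3 + 3*w^2 - 2*w + 1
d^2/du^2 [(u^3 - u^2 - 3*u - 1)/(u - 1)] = 2*(u^3 - 3*u^2 + 3*u - 5)/(u^3 - 3*u^2 + 3*u - 1)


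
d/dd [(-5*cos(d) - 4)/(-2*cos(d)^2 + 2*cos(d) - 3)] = (10*cos(d)^2 + 16*cos(d) - 23)*sin(d)/(2*cos(d) - cos(2*d) - 4)^2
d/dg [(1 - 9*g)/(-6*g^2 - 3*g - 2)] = 3*(-18*g^2 + 4*g + 7)/(36*g^4 + 36*g^3 + 33*g^2 + 12*g + 4)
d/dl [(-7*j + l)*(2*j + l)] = -5*j + 2*l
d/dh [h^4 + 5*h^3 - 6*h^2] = h*(4*h^2 + 15*h - 12)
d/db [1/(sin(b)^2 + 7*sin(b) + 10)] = -(2*sin(b) + 7)*cos(b)/(sin(b)^2 + 7*sin(b) + 10)^2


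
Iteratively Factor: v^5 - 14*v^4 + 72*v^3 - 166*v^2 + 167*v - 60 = (v - 3)*(v^4 - 11*v^3 + 39*v^2 - 49*v + 20) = (v - 3)*(v - 1)*(v^3 - 10*v^2 + 29*v - 20) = (v - 5)*(v - 3)*(v - 1)*(v^2 - 5*v + 4) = (v - 5)*(v - 4)*(v - 3)*(v - 1)*(v - 1)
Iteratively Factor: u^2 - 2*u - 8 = (u - 4)*(u + 2)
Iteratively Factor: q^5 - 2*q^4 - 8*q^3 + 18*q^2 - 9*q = (q)*(q^4 - 2*q^3 - 8*q^2 + 18*q - 9) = q*(q - 3)*(q^3 + q^2 - 5*q + 3) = q*(q - 3)*(q - 1)*(q^2 + 2*q - 3) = q*(q - 3)*(q - 1)^2*(q + 3)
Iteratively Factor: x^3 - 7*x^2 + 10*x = (x - 2)*(x^2 - 5*x) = x*(x - 2)*(x - 5)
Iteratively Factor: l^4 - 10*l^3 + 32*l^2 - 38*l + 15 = (l - 3)*(l^3 - 7*l^2 + 11*l - 5) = (l - 3)*(l - 1)*(l^2 - 6*l + 5) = (l - 5)*(l - 3)*(l - 1)*(l - 1)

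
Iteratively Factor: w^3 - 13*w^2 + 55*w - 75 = (w - 5)*(w^2 - 8*w + 15) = (w - 5)*(w - 3)*(w - 5)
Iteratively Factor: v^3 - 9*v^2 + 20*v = (v)*(v^2 - 9*v + 20) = v*(v - 5)*(v - 4)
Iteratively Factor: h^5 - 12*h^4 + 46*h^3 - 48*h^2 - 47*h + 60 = (h + 1)*(h^4 - 13*h^3 + 59*h^2 - 107*h + 60) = (h - 1)*(h + 1)*(h^3 - 12*h^2 + 47*h - 60) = (h - 4)*(h - 1)*(h + 1)*(h^2 - 8*h + 15) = (h - 5)*(h - 4)*(h - 1)*(h + 1)*(h - 3)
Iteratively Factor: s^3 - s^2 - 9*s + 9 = (s - 1)*(s^2 - 9) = (s - 3)*(s - 1)*(s + 3)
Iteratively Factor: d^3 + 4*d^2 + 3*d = (d + 1)*(d^2 + 3*d) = d*(d + 1)*(d + 3)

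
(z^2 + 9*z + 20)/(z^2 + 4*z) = (z + 5)/z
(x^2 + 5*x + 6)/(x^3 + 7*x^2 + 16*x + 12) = 1/(x + 2)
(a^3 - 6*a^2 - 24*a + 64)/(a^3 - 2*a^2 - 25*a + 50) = (a^2 - 4*a - 32)/(a^2 - 25)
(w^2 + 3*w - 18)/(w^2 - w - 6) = (w + 6)/(w + 2)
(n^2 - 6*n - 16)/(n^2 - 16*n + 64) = (n + 2)/(n - 8)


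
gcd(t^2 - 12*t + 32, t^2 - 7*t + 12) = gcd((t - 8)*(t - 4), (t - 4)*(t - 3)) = t - 4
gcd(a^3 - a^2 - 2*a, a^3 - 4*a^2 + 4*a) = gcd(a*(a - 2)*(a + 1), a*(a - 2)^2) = a^2 - 2*a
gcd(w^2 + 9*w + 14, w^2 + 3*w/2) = 1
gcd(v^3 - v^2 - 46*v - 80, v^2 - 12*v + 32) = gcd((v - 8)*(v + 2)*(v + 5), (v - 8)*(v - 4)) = v - 8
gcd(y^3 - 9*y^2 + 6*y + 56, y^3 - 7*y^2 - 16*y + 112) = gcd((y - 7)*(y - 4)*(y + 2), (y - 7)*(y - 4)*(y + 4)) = y^2 - 11*y + 28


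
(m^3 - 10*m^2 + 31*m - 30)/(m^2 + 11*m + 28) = (m^3 - 10*m^2 + 31*m - 30)/(m^2 + 11*m + 28)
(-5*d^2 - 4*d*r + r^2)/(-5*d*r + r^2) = (d + r)/r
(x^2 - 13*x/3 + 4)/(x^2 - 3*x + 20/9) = 3*(x - 3)/(3*x - 5)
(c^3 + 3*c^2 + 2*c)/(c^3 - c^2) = (c^2 + 3*c + 2)/(c*(c - 1))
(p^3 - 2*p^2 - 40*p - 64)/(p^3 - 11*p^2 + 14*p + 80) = (p + 4)/(p - 5)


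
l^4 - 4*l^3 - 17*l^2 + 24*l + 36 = (l - 6)*(l - 2)*(l + 1)*(l + 3)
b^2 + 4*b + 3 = (b + 1)*(b + 3)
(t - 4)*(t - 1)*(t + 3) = t^3 - 2*t^2 - 11*t + 12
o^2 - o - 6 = (o - 3)*(o + 2)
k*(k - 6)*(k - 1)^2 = k^4 - 8*k^3 + 13*k^2 - 6*k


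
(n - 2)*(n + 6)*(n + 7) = n^3 + 11*n^2 + 16*n - 84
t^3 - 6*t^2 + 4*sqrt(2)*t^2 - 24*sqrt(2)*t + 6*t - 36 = (t - 6)*(t + sqrt(2))*(t + 3*sqrt(2))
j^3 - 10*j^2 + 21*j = j*(j - 7)*(j - 3)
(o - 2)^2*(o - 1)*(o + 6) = o^4 + o^3 - 22*o^2 + 44*o - 24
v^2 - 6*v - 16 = (v - 8)*(v + 2)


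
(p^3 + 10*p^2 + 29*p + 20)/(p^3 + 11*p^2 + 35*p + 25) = (p + 4)/(p + 5)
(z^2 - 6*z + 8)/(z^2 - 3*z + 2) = (z - 4)/(z - 1)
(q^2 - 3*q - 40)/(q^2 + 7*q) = (q^2 - 3*q - 40)/(q*(q + 7))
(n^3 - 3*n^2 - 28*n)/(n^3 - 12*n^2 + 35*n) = (n + 4)/(n - 5)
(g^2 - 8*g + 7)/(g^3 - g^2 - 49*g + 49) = 1/(g + 7)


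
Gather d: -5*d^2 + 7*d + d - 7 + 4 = -5*d^2 + 8*d - 3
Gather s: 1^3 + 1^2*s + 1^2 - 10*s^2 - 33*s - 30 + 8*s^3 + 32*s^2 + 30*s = 8*s^3 + 22*s^2 - 2*s - 28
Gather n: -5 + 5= 0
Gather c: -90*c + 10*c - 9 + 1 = -80*c - 8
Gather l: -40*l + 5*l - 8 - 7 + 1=-35*l - 14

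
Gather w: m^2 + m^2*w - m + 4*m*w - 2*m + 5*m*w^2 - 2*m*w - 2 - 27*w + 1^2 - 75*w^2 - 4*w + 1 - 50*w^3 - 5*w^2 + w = m^2 - 3*m - 50*w^3 + w^2*(5*m - 80) + w*(m^2 + 2*m - 30)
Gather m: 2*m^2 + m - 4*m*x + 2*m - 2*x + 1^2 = 2*m^2 + m*(3 - 4*x) - 2*x + 1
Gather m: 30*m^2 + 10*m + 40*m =30*m^2 + 50*m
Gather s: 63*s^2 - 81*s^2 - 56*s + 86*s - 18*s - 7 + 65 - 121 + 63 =-18*s^2 + 12*s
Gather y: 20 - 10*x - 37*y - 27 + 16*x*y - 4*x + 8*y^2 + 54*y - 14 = -14*x + 8*y^2 + y*(16*x + 17) - 21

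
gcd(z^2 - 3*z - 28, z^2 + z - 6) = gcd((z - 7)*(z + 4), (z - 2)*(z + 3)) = 1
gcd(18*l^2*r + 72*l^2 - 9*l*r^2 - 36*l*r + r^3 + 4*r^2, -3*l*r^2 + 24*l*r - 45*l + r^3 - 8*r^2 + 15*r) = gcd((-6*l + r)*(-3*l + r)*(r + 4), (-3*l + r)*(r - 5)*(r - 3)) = -3*l + r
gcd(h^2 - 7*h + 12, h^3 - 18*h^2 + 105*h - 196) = h - 4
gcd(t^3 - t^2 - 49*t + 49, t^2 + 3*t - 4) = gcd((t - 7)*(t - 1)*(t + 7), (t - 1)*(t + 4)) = t - 1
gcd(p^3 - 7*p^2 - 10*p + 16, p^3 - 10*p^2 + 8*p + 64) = p^2 - 6*p - 16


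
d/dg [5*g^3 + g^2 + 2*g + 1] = 15*g^2 + 2*g + 2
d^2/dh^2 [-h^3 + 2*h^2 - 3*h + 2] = 4 - 6*h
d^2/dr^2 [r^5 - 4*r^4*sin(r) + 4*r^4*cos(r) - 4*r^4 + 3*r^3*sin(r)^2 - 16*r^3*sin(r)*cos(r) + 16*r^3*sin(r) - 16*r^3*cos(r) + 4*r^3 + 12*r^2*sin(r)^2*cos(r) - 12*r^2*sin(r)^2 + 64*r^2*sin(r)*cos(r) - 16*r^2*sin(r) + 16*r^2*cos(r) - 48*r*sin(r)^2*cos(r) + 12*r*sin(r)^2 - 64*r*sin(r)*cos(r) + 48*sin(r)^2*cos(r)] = -4*sqrt(2)*r^4*cos(r + pi/4) - 48*r^3*sin(r) + 32*r^3*sin(2*r) - 16*r^3*cos(r) + 6*r^3*cos(2*r) + 20*r^3 + 64*r^2*sin(r) - 110*r^2*sin(2*r) + 125*r^2*cos(r) - 120*r^2*cos(2*r) + 27*r^2*cos(3*r) - 48*r^2 + 20*r*sin(r) + 32*r*sin(2*r) + 36*r*sin(3*r) - 148*r*cos(r) + 271*r*cos(2*r) - 108*r*cos(3*r) + 33*r - 8*sin(r) + 88*sin(2*r) - 72*sin(3*r) + 26*cos(r) - 116*cos(2*r) + 102*cos(3*r) - 12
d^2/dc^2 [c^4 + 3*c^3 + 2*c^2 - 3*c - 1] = 12*c^2 + 18*c + 4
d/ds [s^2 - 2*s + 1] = 2*s - 2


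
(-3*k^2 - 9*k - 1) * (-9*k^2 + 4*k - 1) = 27*k^4 + 69*k^3 - 24*k^2 + 5*k + 1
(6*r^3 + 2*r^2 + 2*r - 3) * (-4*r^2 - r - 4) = -24*r^5 - 14*r^4 - 34*r^3 + 2*r^2 - 5*r + 12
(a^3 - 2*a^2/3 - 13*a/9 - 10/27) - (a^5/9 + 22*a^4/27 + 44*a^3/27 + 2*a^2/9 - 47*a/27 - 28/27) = -a^5/9 - 22*a^4/27 - 17*a^3/27 - 8*a^2/9 + 8*a/27 + 2/3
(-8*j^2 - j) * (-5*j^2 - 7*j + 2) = 40*j^4 + 61*j^3 - 9*j^2 - 2*j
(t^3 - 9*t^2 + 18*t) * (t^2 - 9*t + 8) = t^5 - 18*t^4 + 107*t^3 - 234*t^2 + 144*t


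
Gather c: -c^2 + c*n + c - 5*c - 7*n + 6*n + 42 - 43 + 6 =-c^2 + c*(n - 4) - n + 5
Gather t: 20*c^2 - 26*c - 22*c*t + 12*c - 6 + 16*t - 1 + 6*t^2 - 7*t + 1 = 20*c^2 - 14*c + 6*t^2 + t*(9 - 22*c) - 6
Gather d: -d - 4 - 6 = -d - 10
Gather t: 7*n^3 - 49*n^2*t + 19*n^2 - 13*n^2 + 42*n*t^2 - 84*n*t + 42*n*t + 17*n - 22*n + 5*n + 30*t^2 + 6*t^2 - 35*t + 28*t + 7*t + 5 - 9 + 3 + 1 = 7*n^3 + 6*n^2 + t^2*(42*n + 36) + t*(-49*n^2 - 42*n)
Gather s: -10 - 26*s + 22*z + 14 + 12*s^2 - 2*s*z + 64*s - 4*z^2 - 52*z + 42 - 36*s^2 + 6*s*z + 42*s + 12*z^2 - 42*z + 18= -24*s^2 + s*(4*z + 80) + 8*z^2 - 72*z + 64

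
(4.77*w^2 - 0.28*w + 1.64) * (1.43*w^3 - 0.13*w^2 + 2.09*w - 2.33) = 6.8211*w^5 - 1.0205*w^4 + 12.3509*w^3 - 11.9125*w^2 + 4.08*w - 3.8212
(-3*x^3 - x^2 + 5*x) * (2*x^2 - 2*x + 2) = -6*x^5 + 4*x^4 + 6*x^3 - 12*x^2 + 10*x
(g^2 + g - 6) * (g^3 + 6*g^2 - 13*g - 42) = g^5 + 7*g^4 - 13*g^3 - 91*g^2 + 36*g + 252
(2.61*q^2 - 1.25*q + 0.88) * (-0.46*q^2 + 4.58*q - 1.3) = -1.2006*q^4 + 12.5288*q^3 - 9.5228*q^2 + 5.6554*q - 1.144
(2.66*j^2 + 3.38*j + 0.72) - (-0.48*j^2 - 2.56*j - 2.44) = 3.14*j^2 + 5.94*j + 3.16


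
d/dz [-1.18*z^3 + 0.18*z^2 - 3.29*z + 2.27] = -3.54*z^2 + 0.36*z - 3.29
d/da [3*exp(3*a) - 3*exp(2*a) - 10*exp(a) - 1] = (9*exp(2*a) - 6*exp(a) - 10)*exp(a)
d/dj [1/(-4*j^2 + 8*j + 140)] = (j - 1)/(2*(-j^2 + 2*j + 35)^2)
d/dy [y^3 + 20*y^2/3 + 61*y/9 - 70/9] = 3*y^2 + 40*y/3 + 61/9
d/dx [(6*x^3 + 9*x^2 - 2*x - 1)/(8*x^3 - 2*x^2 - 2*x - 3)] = 2*(-42*x^4 + 4*x^3 - 26*x^2 - 29*x + 2)/(64*x^6 - 32*x^5 - 28*x^4 - 40*x^3 + 16*x^2 + 12*x + 9)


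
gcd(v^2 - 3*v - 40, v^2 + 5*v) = v + 5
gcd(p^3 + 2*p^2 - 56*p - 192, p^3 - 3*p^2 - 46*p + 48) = p^2 - 2*p - 48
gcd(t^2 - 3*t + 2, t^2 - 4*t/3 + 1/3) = t - 1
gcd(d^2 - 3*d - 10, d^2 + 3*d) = 1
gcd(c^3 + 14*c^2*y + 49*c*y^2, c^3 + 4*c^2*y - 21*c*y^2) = c^2 + 7*c*y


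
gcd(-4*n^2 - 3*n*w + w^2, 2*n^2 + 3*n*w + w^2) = n + w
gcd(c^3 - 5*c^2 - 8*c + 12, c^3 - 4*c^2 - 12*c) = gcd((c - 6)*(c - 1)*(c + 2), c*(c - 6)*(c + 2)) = c^2 - 4*c - 12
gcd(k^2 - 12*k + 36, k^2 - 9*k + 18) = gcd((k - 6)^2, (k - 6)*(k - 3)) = k - 6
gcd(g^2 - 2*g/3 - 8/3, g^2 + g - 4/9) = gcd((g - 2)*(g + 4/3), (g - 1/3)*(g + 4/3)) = g + 4/3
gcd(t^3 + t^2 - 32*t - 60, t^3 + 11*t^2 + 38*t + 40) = t^2 + 7*t + 10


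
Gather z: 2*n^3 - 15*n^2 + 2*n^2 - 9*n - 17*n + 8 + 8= 2*n^3 - 13*n^2 - 26*n + 16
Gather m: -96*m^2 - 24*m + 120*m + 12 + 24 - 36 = -96*m^2 + 96*m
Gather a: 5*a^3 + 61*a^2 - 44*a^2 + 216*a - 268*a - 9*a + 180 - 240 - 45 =5*a^3 + 17*a^2 - 61*a - 105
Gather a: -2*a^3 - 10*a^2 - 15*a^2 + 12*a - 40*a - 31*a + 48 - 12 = -2*a^3 - 25*a^2 - 59*a + 36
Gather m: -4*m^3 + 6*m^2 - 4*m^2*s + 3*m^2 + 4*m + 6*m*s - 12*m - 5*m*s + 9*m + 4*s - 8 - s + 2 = -4*m^3 + m^2*(9 - 4*s) + m*(s + 1) + 3*s - 6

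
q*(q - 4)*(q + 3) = q^3 - q^2 - 12*q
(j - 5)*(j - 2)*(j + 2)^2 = j^4 - 3*j^3 - 14*j^2 + 12*j + 40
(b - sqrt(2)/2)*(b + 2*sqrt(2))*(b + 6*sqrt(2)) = b^3 + 15*sqrt(2)*b^2/2 + 16*b - 12*sqrt(2)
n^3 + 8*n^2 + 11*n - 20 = (n - 1)*(n + 4)*(n + 5)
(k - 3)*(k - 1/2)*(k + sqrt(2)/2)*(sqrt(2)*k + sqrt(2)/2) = sqrt(2)*k^4 - 3*sqrt(2)*k^3 + k^3 - 3*k^2 - sqrt(2)*k^2/4 - k/4 + 3*sqrt(2)*k/4 + 3/4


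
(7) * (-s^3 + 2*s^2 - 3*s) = -7*s^3 + 14*s^2 - 21*s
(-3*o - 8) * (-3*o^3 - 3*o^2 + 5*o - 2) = 9*o^4 + 33*o^3 + 9*o^2 - 34*o + 16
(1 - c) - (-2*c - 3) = c + 4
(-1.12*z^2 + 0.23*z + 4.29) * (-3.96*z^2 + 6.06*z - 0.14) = 4.4352*z^4 - 7.698*z^3 - 15.4378*z^2 + 25.9652*z - 0.6006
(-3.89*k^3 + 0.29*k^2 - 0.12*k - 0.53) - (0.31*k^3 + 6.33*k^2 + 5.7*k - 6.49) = -4.2*k^3 - 6.04*k^2 - 5.82*k + 5.96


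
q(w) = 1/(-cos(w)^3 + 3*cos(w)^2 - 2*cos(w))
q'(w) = (-3*sin(w)*cos(w)^2 + 6*sin(w)*cos(w) - 2*sin(w))/(-cos(w)^3 + 3*cos(w)^2 - 2*cos(w))^2 = (-3*sin(w) - 2*sin(w)/cos(w)^2 + 6*tan(w))/((cos(w) - 2)^2*(cos(w) - 1)^2)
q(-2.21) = 0.40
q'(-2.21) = 0.87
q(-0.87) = -3.22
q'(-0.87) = -4.93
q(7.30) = -2.72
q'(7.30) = 2.05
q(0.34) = -17.53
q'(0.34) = 101.43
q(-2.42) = 0.28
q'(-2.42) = 0.41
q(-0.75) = -4.02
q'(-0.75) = -8.62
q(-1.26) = -2.78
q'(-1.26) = 3.28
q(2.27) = 0.36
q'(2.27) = -0.70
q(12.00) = -6.56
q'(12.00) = -21.43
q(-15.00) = 0.27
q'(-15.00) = 0.40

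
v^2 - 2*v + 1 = (v - 1)^2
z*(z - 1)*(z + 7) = z^3 + 6*z^2 - 7*z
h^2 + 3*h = h*(h + 3)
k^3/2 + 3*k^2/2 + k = k*(k/2 + 1/2)*(k + 2)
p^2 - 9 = (p - 3)*(p + 3)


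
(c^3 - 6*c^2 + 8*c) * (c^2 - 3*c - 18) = c^5 - 9*c^4 + 8*c^3 + 84*c^2 - 144*c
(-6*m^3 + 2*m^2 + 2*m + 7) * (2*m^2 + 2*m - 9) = -12*m^5 - 8*m^4 + 62*m^3 - 4*m - 63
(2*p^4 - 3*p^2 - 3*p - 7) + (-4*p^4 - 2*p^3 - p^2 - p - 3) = -2*p^4 - 2*p^3 - 4*p^2 - 4*p - 10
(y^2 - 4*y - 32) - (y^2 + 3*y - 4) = -7*y - 28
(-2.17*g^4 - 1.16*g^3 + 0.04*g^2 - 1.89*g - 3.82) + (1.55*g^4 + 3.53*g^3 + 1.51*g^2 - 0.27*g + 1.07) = -0.62*g^4 + 2.37*g^3 + 1.55*g^2 - 2.16*g - 2.75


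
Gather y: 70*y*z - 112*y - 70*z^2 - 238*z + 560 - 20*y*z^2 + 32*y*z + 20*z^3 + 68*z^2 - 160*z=y*(-20*z^2 + 102*z - 112) + 20*z^3 - 2*z^2 - 398*z + 560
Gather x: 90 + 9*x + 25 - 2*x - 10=7*x + 105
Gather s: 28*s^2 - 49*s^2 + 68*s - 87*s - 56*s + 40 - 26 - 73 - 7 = -21*s^2 - 75*s - 66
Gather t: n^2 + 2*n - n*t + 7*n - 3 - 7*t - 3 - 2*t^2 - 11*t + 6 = n^2 + 9*n - 2*t^2 + t*(-n - 18)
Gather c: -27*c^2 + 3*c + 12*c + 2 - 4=-27*c^2 + 15*c - 2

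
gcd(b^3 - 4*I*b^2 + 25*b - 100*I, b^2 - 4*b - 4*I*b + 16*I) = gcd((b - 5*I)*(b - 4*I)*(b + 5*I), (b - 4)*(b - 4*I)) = b - 4*I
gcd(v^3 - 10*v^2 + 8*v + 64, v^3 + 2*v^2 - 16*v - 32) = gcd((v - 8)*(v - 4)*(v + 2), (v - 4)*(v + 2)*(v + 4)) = v^2 - 2*v - 8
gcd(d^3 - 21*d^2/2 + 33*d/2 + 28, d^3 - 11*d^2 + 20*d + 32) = d^2 - 7*d - 8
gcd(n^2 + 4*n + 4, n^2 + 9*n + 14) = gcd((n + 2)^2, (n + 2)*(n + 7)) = n + 2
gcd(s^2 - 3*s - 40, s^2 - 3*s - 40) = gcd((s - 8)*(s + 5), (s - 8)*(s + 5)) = s^2 - 3*s - 40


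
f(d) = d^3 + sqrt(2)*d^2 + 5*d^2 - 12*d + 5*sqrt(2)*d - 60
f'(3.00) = 60.56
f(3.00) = 9.94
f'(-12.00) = 273.13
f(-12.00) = -805.21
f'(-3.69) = -11.42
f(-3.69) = -4.72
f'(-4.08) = -7.33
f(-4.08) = -1.03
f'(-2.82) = -17.25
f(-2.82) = -17.52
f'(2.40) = 43.14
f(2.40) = -21.06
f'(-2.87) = -17.04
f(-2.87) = -16.66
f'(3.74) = 85.01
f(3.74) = 63.60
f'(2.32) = 40.98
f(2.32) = -24.42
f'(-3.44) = -13.56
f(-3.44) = -7.85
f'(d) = 3*d^2 + 2*sqrt(2)*d + 10*d - 12 + 5*sqrt(2)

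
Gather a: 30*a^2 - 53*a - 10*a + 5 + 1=30*a^2 - 63*a + 6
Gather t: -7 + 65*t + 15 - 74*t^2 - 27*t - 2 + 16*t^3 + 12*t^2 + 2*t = 16*t^3 - 62*t^2 + 40*t + 6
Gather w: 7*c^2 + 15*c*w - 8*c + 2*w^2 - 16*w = 7*c^2 - 8*c + 2*w^2 + w*(15*c - 16)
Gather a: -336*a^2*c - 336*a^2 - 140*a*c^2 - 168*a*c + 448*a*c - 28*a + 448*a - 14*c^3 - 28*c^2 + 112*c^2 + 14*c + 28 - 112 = a^2*(-336*c - 336) + a*(-140*c^2 + 280*c + 420) - 14*c^3 + 84*c^2 + 14*c - 84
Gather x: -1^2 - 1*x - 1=-x - 2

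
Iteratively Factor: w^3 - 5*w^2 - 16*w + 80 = (w - 4)*(w^2 - w - 20) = (w - 4)*(w + 4)*(w - 5)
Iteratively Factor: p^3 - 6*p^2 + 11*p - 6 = (p - 3)*(p^2 - 3*p + 2) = (p - 3)*(p - 1)*(p - 2)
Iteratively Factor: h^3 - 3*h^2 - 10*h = (h + 2)*(h^2 - 5*h) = h*(h + 2)*(h - 5)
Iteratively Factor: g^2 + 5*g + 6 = (g + 3)*(g + 2)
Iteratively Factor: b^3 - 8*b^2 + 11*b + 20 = (b + 1)*(b^2 - 9*b + 20) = (b - 5)*(b + 1)*(b - 4)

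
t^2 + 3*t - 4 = (t - 1)*(t + 4)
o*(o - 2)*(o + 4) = o^3 + 2*o^2 - 8*o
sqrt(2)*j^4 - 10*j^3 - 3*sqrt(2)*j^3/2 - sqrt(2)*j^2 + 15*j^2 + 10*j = j*(j - 2)*(j - 5*sqrt(2))*(sqrt(2)*j + sqrt(2)/2)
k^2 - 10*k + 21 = (k - 7)*(k - 3)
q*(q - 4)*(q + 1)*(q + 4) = q^4 + q^3 - 16*q^2 - 16*q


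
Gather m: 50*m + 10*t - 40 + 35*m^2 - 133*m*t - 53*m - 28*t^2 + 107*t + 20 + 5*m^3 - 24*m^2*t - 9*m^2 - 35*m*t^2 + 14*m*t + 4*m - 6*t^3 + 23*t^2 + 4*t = 5*m^3 + m^2*(26 - 24*t) + m*(-35*t^2 - 119*t + 1) - 6*t^3 - 5*t^2 + 121*t - 20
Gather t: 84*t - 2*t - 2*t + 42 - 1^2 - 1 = 80*t + 40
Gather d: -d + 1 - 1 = -d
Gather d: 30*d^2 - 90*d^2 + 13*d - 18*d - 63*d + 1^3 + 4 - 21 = -60*d^2 - 68*d - 16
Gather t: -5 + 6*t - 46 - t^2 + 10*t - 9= -t^2 + 16*t - 60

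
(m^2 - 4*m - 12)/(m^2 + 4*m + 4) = (m - 6)/(m + 2)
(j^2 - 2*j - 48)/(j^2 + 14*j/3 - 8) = 3*(j - 8)/(3*j - 4)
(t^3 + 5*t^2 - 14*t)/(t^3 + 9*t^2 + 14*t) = (t - 2)/(t + 2)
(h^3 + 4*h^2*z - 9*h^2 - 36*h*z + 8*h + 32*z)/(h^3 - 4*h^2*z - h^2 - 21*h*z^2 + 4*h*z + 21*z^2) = (-h^2 - 4*h*z + 8*h + 32*z)/(-h^2 + 4*h*z + 21*z^2)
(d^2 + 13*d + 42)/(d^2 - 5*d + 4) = (d^2 + 13*d + 42)/(d^2 - 5*d + 4)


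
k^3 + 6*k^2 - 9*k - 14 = (k - 2)*(k + 1)*(k + 7)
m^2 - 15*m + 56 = (m - 8)*(m - 7)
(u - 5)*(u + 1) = u^2 - 4*u - 5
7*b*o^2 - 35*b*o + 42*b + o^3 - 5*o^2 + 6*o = (7*b + o)*(o - 3)*(o - 2)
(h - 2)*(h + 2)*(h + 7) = h^3 + 7*h^2 - 4*h - 28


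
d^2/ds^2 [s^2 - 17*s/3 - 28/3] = 2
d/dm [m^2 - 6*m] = 2*m - 6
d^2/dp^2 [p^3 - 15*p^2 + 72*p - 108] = 6*p - 30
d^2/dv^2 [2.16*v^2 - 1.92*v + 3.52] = 4.32000000000000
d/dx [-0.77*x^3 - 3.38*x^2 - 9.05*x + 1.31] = -2.31*x^2 - 6.76*x - 9.05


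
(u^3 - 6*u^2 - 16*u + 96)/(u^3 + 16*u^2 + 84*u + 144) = (u^2 - 10*u + 24)/(u^2 + 12*u + 36)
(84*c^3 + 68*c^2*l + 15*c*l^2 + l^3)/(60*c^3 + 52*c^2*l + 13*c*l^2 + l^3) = (7*c + l)/(5*c + l)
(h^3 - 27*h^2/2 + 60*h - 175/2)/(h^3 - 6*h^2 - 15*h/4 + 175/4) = 2*(h - 5)/(2*h + 5)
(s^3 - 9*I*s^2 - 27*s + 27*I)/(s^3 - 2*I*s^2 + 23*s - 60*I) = (s^2 - 6*I*s - 9)/(s^2 + I*s + 20)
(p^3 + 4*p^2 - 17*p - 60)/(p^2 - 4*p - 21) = (p^2 + p - 20)/(p - 7)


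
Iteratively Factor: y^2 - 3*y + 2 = (y - 2)*(y - 1)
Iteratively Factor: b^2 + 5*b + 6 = (b + 2)*(b + 3)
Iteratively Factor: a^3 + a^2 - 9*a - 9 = (a - 3)*(a^2 + 4*a + 3) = (a - 3)*(a + 1)*(a + 3)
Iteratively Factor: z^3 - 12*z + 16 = (z - 2)*(z^2 + 2*z - 8) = (z - 2)*(z + 4)*(z - 2)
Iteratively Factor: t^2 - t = (t - 1)*(t)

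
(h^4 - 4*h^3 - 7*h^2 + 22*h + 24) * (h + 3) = h^5 - h^4 - 19*h^3 + h^2 + 90*h + 72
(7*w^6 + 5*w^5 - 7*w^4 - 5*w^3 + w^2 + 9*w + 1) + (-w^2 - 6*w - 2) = 7*w^6 + 5*w^5 - 7*w^4 - 5*w^3 + 3*w - 1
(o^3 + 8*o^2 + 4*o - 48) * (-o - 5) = -o^4 - 13*o^3 - 44*o^2 + 28*o + 240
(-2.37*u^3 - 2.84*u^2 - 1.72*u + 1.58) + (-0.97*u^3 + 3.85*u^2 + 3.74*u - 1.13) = -3.34*u^3 + 1.01*u^2 + 2.02*u + 0.45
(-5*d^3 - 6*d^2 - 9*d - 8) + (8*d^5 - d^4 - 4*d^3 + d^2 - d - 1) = 8*d^5 - d^4 - 9*d^3 - 5*d^2 - 10*d - 9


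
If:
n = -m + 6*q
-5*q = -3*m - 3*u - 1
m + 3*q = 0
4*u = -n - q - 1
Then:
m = -3/86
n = 9/86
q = 1/86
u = -12/43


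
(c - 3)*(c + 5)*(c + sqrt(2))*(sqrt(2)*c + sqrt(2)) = sqrt(2)*c^4 + 2*c^3 + 3*sqrt(2)*c^3 - 13*sqrt(2)*c^2 + 6*c^2 - 26*c - 15*sqrt(2)*c - 30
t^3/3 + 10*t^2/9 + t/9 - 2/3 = (t/3 + 1)*(t - 2/3)*(t + 1)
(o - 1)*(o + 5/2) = o^2 + 3*o/2 - 5/2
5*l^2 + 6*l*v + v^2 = (l + v)*(5*l + v)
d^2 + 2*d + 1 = (d + 1)^2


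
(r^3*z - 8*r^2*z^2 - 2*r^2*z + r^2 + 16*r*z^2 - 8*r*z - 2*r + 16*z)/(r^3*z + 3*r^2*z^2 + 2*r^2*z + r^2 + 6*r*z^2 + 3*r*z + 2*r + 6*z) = (r^2 - 8*r*z - 2*r + 16*z)/(r^2 + 3*r*z + 2*r + 6*z)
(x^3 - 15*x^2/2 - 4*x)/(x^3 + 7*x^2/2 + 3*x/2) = (x - 8)/(x + 3)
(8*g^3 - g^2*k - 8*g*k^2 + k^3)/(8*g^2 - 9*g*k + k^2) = g + k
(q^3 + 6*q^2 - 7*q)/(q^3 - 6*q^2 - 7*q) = (-q^2 - 6*q + 7)/(-q^2 + 6*q + 7)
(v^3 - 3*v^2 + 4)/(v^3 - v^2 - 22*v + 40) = (v^2 - v - 2)/(v^2 + v - 20)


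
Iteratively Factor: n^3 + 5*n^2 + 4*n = (n + 1)*(n^2 + 4*n) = n*(n + 1)*(n + 4)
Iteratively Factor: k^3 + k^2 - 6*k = (k - 2)*(k^2 + 3*k) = (k - 2)*(k + 3)*(k)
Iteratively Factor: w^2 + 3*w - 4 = (w + 4)*(w - 1)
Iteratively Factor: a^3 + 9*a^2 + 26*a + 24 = (a + 3)*(a^2 + 6*a + 8) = (a + 2)*(a + 3)*(a + 4)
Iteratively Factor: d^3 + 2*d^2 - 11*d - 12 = (d + 4)*(d^2 - 2*d - 3) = (d + 1)*(d + 4)*(d - 3)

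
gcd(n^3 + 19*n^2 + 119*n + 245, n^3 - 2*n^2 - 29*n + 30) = n + 5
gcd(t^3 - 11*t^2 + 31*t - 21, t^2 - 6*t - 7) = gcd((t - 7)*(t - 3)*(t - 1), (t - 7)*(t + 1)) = t - 7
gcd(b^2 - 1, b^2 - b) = b - 1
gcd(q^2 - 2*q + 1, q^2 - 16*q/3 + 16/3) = 1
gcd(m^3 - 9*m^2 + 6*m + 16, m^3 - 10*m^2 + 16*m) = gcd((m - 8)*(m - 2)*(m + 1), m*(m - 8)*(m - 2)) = m^2 - 10*m + 16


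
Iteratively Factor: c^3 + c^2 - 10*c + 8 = (c + 4)*(c^2 - 3*c + 2) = (c - 1)*(c + 4)*(c - 2)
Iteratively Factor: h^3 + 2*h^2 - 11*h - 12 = (h - 3)*(h^2 + 5*h + 4) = (h - 3)*(h + 4)*(h + 1)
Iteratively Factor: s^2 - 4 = (s - 2)*(s + 2)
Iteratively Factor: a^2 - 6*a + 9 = (a - 3)*(a - 3)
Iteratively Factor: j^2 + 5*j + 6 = (j + 2)*(j + 3)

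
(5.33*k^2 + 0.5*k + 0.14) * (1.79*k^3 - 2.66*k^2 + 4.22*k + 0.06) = 9.5407*k^5 - 13.2828*k^4 + 21.4132*k^3 + 2.0574*k^2 + 0.6208*k + 0.0084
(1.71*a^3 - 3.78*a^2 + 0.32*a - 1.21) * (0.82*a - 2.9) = 1.4022*a^4 - 8.0586*a^3 + 11.2244*a^2 - 1.9202*a + 3.509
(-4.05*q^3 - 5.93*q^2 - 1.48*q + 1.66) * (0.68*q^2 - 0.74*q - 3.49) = -2.754*q^5 - 1.0354*q^4 + 17.5163*q^3 + 22.9197*q^2 + 3.9368*q - 5.7934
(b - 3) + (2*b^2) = 2*b^2 + b - 3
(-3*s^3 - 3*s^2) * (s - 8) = -3*s^4 + 21*s^3 + 24*s^2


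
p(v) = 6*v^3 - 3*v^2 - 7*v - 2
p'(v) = 18*v^2 - 6*v - 7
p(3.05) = 118.98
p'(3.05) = 142.14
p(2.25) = 35.41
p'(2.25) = 70.62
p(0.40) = -4.90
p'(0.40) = -6.52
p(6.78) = 1682.63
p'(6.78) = 779.75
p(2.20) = 31.97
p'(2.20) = 66.92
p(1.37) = -1.79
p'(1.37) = 18.56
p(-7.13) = -2279.40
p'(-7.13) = 950.84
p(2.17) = 29.99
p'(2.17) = 64.74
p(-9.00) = -4556.00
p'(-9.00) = 1505.00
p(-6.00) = -1364.00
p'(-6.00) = 677.00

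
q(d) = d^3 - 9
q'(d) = 3*d^2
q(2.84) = 13.91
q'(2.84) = 24.20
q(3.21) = 24.08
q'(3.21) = 30.91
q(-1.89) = -15.75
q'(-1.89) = 10.72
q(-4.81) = -120.28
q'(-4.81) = 69.41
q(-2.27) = -20.70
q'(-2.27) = 15.46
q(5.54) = 161.03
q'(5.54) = 92.07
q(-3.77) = -62.58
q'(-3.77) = 42.64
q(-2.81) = -31.19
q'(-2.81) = 23.69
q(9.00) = 720.00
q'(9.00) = 243.00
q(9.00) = 720.00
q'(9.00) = 243.00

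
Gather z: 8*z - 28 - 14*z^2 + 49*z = -14*z^2 + 57*z - 28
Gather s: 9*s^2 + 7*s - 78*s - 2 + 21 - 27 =9*s^2 - 71*s - 8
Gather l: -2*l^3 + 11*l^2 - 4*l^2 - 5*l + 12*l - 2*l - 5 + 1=-2*l^3 + 7*l^2 + 5*l - 4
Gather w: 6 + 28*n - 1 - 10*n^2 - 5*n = -10*n^2 + 23*n + 5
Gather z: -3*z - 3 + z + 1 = -2*z - 2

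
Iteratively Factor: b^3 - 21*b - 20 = (b - 5)*(b^2 + 5*b + 4) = (b - 5)*(b + 4)*(b + 1)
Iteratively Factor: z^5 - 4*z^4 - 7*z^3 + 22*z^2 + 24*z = (z - 3)*(z^4 - z^3 - 10*z^2 - 8*z) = (z - 3)*(z + 1)*(z^3 - 2*z^2 - 8*z) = (z - 3)*(z + 1)*(z + 2)*(z^2 - 4*z) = z*(z - 3)*(z + 1)*(z + 2)*(z - 4)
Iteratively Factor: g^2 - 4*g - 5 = (g + 1)*(g - 5)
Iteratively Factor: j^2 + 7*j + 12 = (j + 3)*(j + 4)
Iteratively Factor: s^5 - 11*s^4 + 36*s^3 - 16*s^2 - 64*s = (s + 1)*(s^4 - 12*s^3 + 48*s^2 - 64*s) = (s - 4)*(s + 1)*(s^3 - 8*s^2 + 16*s) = (s - 4)^2*(s + 1)*(s^2 - 4*s) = s*(s - 4)^2*(s + 1)*(s - 4)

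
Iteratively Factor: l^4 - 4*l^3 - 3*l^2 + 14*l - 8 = (l - 1)*(l^3 - 3*l^2 - 6*l + 8) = (l - 1)*(l + 2)*(l^2 - 5*l + 4) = (l - 4)*(l - 1)*(l + 2)*(l - 1)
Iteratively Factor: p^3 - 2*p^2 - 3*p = (p + 1)*(p^2 - 3*p) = p*(p + 1)*(p - 3)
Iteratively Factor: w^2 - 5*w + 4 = (w - 4)*(w - 1)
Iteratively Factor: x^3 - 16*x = (x - 4)*(x^2 + 4*x) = (x - 4)*(x + 4)*(x)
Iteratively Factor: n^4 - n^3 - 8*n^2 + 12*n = (n - 2)*(n^3 + n^2 - 6*n) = (n - 2)^2*(n^2 + 3*n) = n*(n - 2)^2*(n + 3)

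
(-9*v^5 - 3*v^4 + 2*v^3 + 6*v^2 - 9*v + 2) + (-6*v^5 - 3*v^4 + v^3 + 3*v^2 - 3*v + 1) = -15*v^5 - 6*v^4 + 3*v^3 + 9*v^2 - 12*v + 3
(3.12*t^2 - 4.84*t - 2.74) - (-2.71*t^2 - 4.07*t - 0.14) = 5.83*t^2 - 0.77*t - 2.6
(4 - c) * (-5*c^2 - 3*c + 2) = 5*c^3 - 17*c^2 - 14*c + 8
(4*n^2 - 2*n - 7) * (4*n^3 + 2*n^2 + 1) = 16*n^5 - 32*n^3 - 10*n^2 - 2*n - 7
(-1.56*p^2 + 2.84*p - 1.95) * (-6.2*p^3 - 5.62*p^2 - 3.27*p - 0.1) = 9.672*p^5 - 8.8408*p^4 + 1.2304*p^3 + 1.8282*p^2 + 6.0925*p + 0.195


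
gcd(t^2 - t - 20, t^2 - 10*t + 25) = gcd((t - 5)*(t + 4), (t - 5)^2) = t - 5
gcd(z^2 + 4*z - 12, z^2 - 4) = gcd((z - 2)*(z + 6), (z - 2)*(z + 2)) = z - 2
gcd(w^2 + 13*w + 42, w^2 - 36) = w + 6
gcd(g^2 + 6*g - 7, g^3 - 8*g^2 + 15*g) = 1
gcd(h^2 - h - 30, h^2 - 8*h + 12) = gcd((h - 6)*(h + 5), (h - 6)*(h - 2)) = h - 6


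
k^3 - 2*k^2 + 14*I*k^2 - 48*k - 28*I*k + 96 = (k - 2)*(k + 6*I)*(k + 8*I)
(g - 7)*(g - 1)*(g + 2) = g^3 - 6*g^2 - 9*g + 14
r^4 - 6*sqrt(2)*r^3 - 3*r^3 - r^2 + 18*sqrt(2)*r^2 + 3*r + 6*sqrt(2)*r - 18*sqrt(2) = (r - 3)*(r - 1)*(r + 1)*(r - 6*sqrt(2))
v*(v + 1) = v^2 + v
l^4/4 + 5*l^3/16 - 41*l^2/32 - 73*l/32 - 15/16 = (l/4 + 1/2)*(l - 5/2)*(l + 3/4)*(l + 1)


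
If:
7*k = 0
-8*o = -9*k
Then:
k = 0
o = 0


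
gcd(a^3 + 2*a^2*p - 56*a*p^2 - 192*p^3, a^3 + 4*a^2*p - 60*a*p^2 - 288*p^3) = -a^2 + 2*a*p + 48*p^2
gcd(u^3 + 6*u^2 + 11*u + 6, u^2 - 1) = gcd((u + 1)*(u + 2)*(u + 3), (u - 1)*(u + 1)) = u + 1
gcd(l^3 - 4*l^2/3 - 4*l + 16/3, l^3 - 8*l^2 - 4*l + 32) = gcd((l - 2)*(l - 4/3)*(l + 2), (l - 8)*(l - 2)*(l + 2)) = l^2 - 4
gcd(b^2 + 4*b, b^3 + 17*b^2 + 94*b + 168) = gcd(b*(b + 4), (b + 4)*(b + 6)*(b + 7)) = b + 4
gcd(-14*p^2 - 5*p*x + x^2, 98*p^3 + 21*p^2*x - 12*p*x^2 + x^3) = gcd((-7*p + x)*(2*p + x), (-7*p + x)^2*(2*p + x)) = -14*p^2 - 5*p*x + x^2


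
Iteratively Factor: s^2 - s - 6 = (s - 3)*(s + 2)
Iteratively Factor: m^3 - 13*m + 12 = (m - 3)*(m^2 + 3*m - 4) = (m - 3)*(m + 4)*(m - 1)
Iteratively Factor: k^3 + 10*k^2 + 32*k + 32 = (k + 2)*(k^2 + 8*k + 16) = (k + 2)*(k + 4)*(k + 4)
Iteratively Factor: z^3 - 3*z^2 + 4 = (z - 2)*(z^2 - z - 2) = (z - 2)*(z + 1)*(z - 2)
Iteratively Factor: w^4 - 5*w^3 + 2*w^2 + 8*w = (w)*(w^3 - 5*w^2 + 2*w + 8) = w*(w - 4)*(w^2 - w - 2) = w*(w - 4)*(w - 2)*(w + 1)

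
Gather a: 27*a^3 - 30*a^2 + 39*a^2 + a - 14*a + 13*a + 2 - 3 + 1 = 27*a^3 + 9*a^2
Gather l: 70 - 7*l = 70 - 7*l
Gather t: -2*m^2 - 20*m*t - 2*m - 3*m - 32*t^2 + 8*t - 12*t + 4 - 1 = -2*m^2 - 5*m - 32*t^2 + t*(-20*m - 4) + 3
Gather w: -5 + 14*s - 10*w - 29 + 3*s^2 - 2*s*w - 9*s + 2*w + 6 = 3*s^2 + 5*s + w*(-2*s - 8) - 28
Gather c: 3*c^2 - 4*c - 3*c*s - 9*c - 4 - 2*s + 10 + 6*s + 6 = 3*c^2 + c*(-3*s - 13) + 4*s + 12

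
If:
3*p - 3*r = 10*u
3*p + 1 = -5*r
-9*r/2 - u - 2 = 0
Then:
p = 58/111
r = -19/37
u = 23/74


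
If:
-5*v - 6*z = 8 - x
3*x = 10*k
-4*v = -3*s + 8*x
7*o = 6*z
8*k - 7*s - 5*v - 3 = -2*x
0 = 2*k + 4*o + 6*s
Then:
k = 150/1067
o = -633/1067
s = 372/1067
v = -721/1067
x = 500/1067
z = -1477/2134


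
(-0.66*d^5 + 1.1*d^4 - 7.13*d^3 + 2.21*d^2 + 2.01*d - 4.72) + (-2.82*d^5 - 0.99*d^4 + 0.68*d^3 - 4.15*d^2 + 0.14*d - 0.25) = -3.48*d^5 + 0.11*d^4 - 6.45*d^3 - 1.94*d^2 + 2.15*d - 4.97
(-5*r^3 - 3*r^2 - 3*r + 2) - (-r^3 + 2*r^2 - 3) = -4*r^3 - 5*r^2 - 3*r + 5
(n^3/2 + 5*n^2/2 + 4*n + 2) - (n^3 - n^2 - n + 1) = -n^3/2 + 7*n^2/2 + 5*n + 1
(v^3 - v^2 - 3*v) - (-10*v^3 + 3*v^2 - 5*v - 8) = 11*v^3 - 4*v^2 + 2*v + 8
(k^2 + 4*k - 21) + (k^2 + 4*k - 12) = 2*k^2 + 8*k - 33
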